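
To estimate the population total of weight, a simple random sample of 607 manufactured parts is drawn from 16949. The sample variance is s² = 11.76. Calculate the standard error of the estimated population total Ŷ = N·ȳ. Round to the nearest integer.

Var(Ŷ) = N²·Var(ȳ) = N²·(1 − n/N)·s²/n.
f = 607/16949 = 0.03581332; Var(ȳ) = 0.96418668·11.76/607 = 0.018680124.
Var(Ŷ) = 16949² · 0.018680124 = 5.3662131 × 10^6.
SE(Ŷ) = √(5.3662131 × 10^6) = 2317.

2317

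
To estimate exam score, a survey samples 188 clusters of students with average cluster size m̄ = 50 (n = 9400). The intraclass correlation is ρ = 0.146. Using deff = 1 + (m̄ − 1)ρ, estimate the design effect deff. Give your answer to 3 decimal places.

deff = 1 + (50 − 1)·0.146 = 1 + 7.154 = 8.154.

8.154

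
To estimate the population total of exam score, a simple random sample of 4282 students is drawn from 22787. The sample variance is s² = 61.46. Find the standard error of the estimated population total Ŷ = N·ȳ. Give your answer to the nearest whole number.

2460

Var(Ŷ) = N²·Var(ȳ) = N²·(1 − n/N)·s²/n.
f = 4282/22787 = 0.18791416; Var(ȳ) = 0.81208584·61.46/4282 = 0.011655954.
Var(Ŷ) = 22787² · 0.011655954 = 6.0523234 × 10^6.
SE(Ŷ) = √(6.0523234 × 10^6) = 2460.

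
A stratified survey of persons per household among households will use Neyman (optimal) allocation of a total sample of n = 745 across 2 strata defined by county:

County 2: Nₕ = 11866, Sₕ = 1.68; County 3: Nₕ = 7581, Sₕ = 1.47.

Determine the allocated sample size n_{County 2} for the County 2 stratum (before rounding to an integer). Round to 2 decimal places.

477.86

Neyman allocation: nₕ = n·NₕSₕ / Σⱼ NⱼSⱼ.
Σ NⱼSⱼ = 11866·1.68 + 7581·1.47 = 31078.95.
n_{County 2} = 745·11866·1.68 / 31078.95 = 477.86.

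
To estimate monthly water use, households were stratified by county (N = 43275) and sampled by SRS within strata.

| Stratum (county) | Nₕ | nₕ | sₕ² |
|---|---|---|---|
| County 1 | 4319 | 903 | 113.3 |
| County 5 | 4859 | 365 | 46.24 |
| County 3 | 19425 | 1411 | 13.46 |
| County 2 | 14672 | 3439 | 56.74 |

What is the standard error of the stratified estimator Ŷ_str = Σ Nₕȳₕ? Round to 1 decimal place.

Var(Ŷ_str) = Σₕ Nₕ²(1 − fₕ)sₕ²/nₕ.
County 1: 4319²·(1 − 903/4319)·113.3/903 = 1.8511569 × 10^6.
County 5: 4859²·(1 − 365/4859)·46.24/365 = 2.766336 × 10^6.
County 3: 19425²·(1 − 1411/19425)·13.46/1411 = 3.3380223 × 10^6.
County 2: 14672²·(1 − 3439/14672)·56.74/3439 = 2.7192068 × 10^6.
Sum = 1.0674722 × 10^7.
SE = √(1.0674722 × 10^7) = 3267.2.

3267.2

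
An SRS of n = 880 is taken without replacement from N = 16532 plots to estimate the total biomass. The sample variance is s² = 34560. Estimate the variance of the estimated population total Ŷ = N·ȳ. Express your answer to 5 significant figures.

1.0162 × 10^10

Var(Ŷ) = N²·Var(ȳ) = N²·(1 − n/N)·s²/n.
f = 880/16532 = 0.05323010; Var(ȳ) = 0.94676990·34560/880 = 37.182236.
Var(Ŷ) = 16532² · 37.182236 = 1.0162166 × 10^10.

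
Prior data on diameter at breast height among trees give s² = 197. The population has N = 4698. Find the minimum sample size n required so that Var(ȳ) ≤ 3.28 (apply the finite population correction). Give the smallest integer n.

Without fpc, n₀ = s²/D = 197/3.28 = 60.0610.
With fpc, (1 − n/N)·s²/n ≤ D requires n ≥ n₀/(1 + n₀/N) = 60.0610/(1 + 60.0610/4698) = 59.3029.
Rounding up, n = 60.

60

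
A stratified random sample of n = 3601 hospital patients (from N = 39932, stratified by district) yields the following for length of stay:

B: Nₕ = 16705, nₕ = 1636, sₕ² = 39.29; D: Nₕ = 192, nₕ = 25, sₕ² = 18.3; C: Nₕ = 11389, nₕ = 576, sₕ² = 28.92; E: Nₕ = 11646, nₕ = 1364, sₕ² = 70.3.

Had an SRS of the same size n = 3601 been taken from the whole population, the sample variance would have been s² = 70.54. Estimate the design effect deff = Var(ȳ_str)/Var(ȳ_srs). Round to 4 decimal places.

0.6483

Var(ȳ_str) = Σ Wₕ²(1−fₕ)sₕ²/nₕ with Wₕ = Nₕ/39932:
  B: (16705/39932)²·(1−1636/16705)·39.29/1636 = 0.0037912945
  D: (192/39932)²·(1−25/192)·18.3/25 = 1.4719283 × 10^-5
  C: (11389/39932)²·(1−576/11389)·28.92/576 = 0.003877622
  E: (11646/39932)²·(1−1364/11646)·70.3/1364 = 0.0038703765
  → Var(ȳ_str) = 0.011554012.
Var(ȳ_srs) = (1 − 3601/39932)·70.54/3601 = 0.0178225.
deff = 0.011554012 / 0.0178225 = 0.6483.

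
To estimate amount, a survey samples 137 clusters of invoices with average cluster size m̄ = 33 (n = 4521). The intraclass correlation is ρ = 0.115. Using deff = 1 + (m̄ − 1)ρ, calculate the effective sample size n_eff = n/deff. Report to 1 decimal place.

966.0

deff = 1 + (33 − 1)·0.115 = 1 + 3.68 = 4.68.
n_eff = 4521 / 4.68 = 966.0.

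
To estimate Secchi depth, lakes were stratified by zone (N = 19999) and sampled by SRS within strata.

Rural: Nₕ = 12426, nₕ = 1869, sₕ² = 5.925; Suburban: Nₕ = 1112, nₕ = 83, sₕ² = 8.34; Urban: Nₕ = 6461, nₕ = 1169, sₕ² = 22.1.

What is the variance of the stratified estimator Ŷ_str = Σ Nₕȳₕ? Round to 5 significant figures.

Var(Ŷ_str) = Σₕ Nₕ²(1 − fₕ)sₕ²/nₕ.
Rural: 12426²·(1 − 1869/12426)·5.925/1869 = 415863.61.
Suburban: 1112²·(1 − 83/1112)·8.34/83 = 114976.24.
Urban: 6461²·(1 − 1169/6461)·22.1/1169 = 646394.03.
Sum = 1.1772339 × 10^6.

1.1772 × 10^6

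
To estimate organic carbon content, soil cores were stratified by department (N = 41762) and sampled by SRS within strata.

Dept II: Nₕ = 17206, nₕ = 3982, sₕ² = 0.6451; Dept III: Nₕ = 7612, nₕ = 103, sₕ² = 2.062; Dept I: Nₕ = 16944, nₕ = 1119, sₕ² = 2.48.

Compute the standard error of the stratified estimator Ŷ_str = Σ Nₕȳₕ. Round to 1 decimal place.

Var(Ŷ_str) = Σₕ Nₕ²(1 − fₕ)sₕ²/nₕ.
Dept II: 17206²·(1 − 3982/17206)·0.6451/3982 = 36861.122.
Dept III: 7612²·(1 − 103/7612)·2.062/103 = 1.14428 × 10^6.
Dept I: 16944²·(1 − 1119/16944)·2.48/1119 = 594266.51.
Sum = 1.7754076 × 10^6.
SE = √(1.7754076 × 10^6) = 1332.4.

1332.4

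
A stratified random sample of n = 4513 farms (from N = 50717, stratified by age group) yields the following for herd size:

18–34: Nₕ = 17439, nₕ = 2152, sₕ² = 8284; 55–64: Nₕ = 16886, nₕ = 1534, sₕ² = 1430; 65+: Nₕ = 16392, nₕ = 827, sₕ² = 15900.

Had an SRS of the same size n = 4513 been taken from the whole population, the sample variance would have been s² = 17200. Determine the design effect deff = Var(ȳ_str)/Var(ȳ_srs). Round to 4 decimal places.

Var(ȳ_str) = Σ Wₕ²(1−fₕ)sₕ²/nₕ with Wₕ = Nₕ/50717:
  18–34: (17439/50717)²·(1−2152/17439)·8284/2152 = 0.39896478
  55–64: (16886/50717)²·(1−1534/16886)·1430/1534 = 0.093949681
  65+: (16392/50717)²·(1−827/16392)·15900/827 = 1.9070653
  → Var(ȳ_str) = 2.3999798.
Var(ȳ_srs) = (1 − 4513/50717)·17200/4513 = 3.4720753.
deff = 2.3999798 / 3.4720753 = 0.6912.

0.6912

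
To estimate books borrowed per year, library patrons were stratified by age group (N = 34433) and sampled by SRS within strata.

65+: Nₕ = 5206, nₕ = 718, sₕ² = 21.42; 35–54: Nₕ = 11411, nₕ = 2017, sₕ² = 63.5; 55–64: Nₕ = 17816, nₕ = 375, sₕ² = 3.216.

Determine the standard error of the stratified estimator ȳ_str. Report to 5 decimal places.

0.07538

Var(ȳ_str) = Σₕ Wₕ²(1 − fₕ)sₕ²/nₕ with Wₕ = Nₕ/N, N = 34433.
65+: Wₕ = 0.15119217; term = 0.15119217²·(1 − 0.13791779)·21.42/718 = 5.8789844 × 10^-4.
35–54: Wₕ = 0.33139721; term = 0.33139721²·(1 − 0.17675927)·63.5/2017 = 0.0028463766.
55–64: Wₕ = 0.51741062; term = 0.51741062²·(1 − 0.02104850)·3.216/375 = 0.0022475876.
Sum = 0.0056818626.
SE = √(0.0056818626) = 0.07538.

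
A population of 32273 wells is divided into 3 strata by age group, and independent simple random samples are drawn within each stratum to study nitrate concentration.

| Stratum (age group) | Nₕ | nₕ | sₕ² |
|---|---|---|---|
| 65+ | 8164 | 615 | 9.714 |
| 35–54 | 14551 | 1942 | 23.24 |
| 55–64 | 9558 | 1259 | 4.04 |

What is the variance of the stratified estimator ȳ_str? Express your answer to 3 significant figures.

0.00329

Var(ȳ_str) = Σₕ Wₕ²(1 − fₕ)sₕ²/nₕ with Wₕ = Nₕ/N, N = 32273.
65+: Wₕ = 0.25296688; term = 0.25296688²·(1 − 0.07533072)·9.714/615 = 9.3462357 × 10^-4.
35–54: Wₕ = 0.45087225; term = 0.45087225²·(1 − 0.13346162)·23.24/1942 = 0.0021080539.
55–64: Wₕ = 0.29616088; term = 0.29616088²·(1 − 0.13172212)·4.04/1259 = 2.443823 × 10^-4.
Sum = 0.0032870598.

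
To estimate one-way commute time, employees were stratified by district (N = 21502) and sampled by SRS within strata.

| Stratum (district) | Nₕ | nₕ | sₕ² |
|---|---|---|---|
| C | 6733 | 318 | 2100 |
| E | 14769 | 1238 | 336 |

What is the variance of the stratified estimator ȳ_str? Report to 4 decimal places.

0.7342

Var(ȳ_str) = Σₕ Wₕ²(1 − fₕ)sₕ²/nₕ with Wₕ = Nₕ/N, N = 21502.
C: Wₕ = 0.31313366; term = 0.31313366²·(1 − 0.04723006)·2100/318 = 0.61693546.
E: Wₕ = 0.68686634; term = 0.68686634²·(1 − 0.08382423)·336/1238 = 0.11731186.
Sum = 0.73424732.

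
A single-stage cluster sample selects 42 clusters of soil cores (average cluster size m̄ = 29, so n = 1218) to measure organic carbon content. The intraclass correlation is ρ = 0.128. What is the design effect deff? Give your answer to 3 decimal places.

4.584

deff = 1 + (29 − 1)·0.128 = 1 + 3.584 = 4.584.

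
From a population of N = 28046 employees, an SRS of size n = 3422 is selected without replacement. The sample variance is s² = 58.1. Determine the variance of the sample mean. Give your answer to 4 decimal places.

Under SRS without replacement, Var(ȳ) = (1 − f)·s²/n with f = n/N = 3422/28046 = 0.12201383.
Var(ȳ) = (1 − 0.12201383)·58.1/3422 = 0.87798617·0.016978375 = 0.014906779.

0.0149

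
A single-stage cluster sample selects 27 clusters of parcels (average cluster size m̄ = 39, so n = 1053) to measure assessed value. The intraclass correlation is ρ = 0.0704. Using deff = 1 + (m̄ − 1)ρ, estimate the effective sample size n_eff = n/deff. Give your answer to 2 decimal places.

deff = 1 + (39 − 1)·0.0704 = 1 + 2.6752 = 3.6752.
n_eff = 1053 / 3.6752 = 286.52.

286.52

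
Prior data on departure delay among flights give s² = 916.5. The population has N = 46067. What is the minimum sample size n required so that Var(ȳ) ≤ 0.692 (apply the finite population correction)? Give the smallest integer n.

Without fpc, n₀ = s²/D = 916.5/0.692 = 1324.4220.
With fpc, (1 − n/N)·s²/n ≤ D requires n ≥ n₀/(1 + n₀/N) = 1324.4220/(1 + 1324.4220/46067) = 1287.4091.
Rounding up, n = 1288.

1288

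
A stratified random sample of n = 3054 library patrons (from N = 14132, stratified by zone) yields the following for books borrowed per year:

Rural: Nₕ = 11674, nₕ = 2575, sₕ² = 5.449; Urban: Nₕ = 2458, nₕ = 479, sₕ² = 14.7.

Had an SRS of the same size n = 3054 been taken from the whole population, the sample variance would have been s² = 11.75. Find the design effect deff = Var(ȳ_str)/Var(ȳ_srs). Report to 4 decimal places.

Var(ȳ_str) = Σ Wₕ²(1−fₕ)sₕ²/nₕ with Wₕ = Nₕ/14132:
  Rural: (11674/14132)²·(1−2575/11674)·5.449/2575 = 0.0011255004
  Urban: (2458/14132)²·(1−479/2458)·14.7/479 = 7.4748458 × 10^-4
  → Var(ȳ_str) = 0.001872985.
Var(ȳ_srs) = (1 − 3054/14132)·11.75/3054 = 0.0030159669.
deff = 0.001872985 / 0.0030159669 = 0.6210.

0.6210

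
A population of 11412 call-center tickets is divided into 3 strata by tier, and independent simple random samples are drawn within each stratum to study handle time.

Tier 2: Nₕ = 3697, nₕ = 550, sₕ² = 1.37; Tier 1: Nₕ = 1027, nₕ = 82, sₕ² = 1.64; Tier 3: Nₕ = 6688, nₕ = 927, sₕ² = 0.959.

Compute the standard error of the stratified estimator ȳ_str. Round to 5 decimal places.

0.02603

Var(ȳ_str) = Σₕ Wₕ²(1 − fₕ)sₕ²/nₕ with Wₕ = Nₕ/N, N = 11412.
Tier 2: Wₕ = 0.32395724; term = 0.32395724²·(1 − 0.14876927)·1.37/550 = 2.2252589 × 10^-4.
Tier 1: Wₕ = 0.08999299; term = 0.08999299²·(1 − 0.07984421)·1.64/82 = 1.4904202 × 10^-4.
Tier 3: Wₕ = 0.58604977; term = 0.58604977²·(1 − 0.13860646)·0.959/927 = 3.0606205 × 10^-4.
Sum = 6.7762996 × 10^-4.
SE = √(6.7762996 × 10^-4) = 0.02603.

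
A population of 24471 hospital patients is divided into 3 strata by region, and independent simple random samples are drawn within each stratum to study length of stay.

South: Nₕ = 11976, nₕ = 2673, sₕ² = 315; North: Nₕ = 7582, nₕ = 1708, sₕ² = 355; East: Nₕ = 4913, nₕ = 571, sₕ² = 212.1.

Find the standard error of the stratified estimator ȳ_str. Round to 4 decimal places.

0.2250

Var(ȳ_str) = Σₕ Wₕ²(1 − fₕ)sₕ²/nₕ with Wₕ = Nₕ/N, N = 24471.
South: Wₕ = 0.48939561; term = 0.48939561²·(1 − 0.22319639)·315/2673 = 0.02192517.
North: Wₕ = 0.30983613; term = 0.30983613²·(1 − 0.22527038)·355/1708 = 0.015458052.
East: Wₕ = 0.20076826; term = 0.20076826²·(1 − 0.11622227)·212.1/571 = 0.013232372.
Sum = 0.050615594.
SE = √(0.050615594) = 0.2250.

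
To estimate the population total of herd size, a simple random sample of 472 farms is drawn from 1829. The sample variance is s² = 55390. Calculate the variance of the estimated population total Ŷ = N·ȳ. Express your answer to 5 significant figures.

2.9126 × 10^8

Var(Ŷ) = N²·Var(ȳ) = N²·(1 − n/N)·s²/n.
f = 472/1829 = 0.25806452; Var(ȳ) = 0.74193548·55390/472 = 87.067387.
Var(Ŷ) = 1829² · 87.067387 = 2.9126139 × 10^8.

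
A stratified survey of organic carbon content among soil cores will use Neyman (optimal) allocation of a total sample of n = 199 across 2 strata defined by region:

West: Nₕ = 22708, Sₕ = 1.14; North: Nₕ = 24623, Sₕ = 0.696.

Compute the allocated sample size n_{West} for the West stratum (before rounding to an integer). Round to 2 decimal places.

119.73

Neyman allocation: nₕ = n·NₕSₕ / Σⱼ NⱼSⱼ.
Σ NⱼSⱼ = 22708·1.14 + 24623·0.696 = 43024.728.
n_{West} = 199·22708·1.14 / 43024.728 = 119.73.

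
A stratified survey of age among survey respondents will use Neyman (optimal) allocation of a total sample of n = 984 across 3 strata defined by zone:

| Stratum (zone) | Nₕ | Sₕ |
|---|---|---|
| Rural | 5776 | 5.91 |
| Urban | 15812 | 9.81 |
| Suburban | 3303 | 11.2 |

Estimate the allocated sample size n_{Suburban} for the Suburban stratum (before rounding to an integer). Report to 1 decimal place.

160.9

Neyman allocation: nₕ = n·NₕSₕ / Σⱼ NⱼSⱼ.
Σ NⱼSⱼ = 5776·5.91 + 15812·9.81 + 3303·11.2 = 226245.48.
n_{Suburban} = 984·3303·11.2 / 226245.48 = 160.9.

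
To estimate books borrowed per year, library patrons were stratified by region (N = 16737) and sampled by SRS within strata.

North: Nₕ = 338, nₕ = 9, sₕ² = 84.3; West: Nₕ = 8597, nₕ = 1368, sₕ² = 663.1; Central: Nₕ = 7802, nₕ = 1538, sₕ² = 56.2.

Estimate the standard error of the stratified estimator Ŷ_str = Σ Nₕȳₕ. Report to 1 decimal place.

5740.4

Var(Ŷ_str) = Σₕ Nₕ²(1 − fₕ)sₕ²/nₕ.
North: 338²·(1 − 9/338)·84.3/9 = 1.0415921 × 10^6.
West: 8597²·(1 − 1368/8597)·663.1/1368 = 3.0124378 × 10^7.
Central: 7802²·(1 − 1538/7802)·56.2/1538 = 1.78582 × 10^6.
Sum = 3.295179 × 10^7.
SE = √(3.295179 × 10^7) = 5740.4.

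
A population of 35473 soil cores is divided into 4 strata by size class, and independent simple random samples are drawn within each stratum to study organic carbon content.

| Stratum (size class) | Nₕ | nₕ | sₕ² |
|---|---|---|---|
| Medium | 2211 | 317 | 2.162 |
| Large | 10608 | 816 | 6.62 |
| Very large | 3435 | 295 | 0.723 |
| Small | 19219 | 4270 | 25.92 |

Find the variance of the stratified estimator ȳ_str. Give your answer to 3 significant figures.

Var(ȳ_str) = Σₕ Wₕ²(1 − fₕ)sₕ²/nₕ with Wₕ = Nₕ/N, N = 35473.
Medium: Wₕ = 0.06232910; term = 0.06232910²·(1 − 0.14337404)·2.162/317 = 2.2697044 × 10^-5.
Large: Wₕ = 0.29904434; term = 0.29904434²·(1 − 0.07692308)·6.62/816 = 6.6969477 × 10^-4.
Very large: Wₕ = 0.09683421; term = 0.09683421²·(1 − 0.08588064)·0.723/295 = 2.1007619 × 10^-5.
Small: Wₕ = 0.54179235; term = 0.54179235²·(1 − 0.22217597)·25.92/4270 = 0.0013859712.
Sum = 0.0020993706.

0.00210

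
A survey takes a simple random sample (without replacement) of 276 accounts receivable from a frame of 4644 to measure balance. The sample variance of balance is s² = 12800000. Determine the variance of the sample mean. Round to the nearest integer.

43621

Under SRS without replacement, Var(ȳ) = (1 − f)·s²/n with f = n/N = 276/4644 = 0.05943152.
Var(ȳ) = (1 − 0.05943152)·12800000/276 = 0.94056848·46376.812 = 43620.567.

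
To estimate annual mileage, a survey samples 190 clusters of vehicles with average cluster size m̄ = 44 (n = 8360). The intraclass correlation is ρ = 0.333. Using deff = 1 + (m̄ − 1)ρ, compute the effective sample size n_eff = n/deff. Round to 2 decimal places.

545.73

deff = 1 + (44 − 1)·0.333 = 1 + 14.319 = 15.319.
n_eff = 8360 / 15.319 = 545.73.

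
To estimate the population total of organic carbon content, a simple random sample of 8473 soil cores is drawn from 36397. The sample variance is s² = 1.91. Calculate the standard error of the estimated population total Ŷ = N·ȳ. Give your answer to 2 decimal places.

Var(Ŷ) = N²·Var(ȳ) = N²·(1 − n/N)·s²/n.
f = 8473/36397 = 0.23279391; Var(ȳ) = 0.76720609·1.91/8473 = 1.7294508 × 10^-4.
Var(Ŷ) = 36397² · (1.7294508 × 10^-4) = 229107.54.
SE(Ŷ) = √(229107.54) = 478.65.

478.65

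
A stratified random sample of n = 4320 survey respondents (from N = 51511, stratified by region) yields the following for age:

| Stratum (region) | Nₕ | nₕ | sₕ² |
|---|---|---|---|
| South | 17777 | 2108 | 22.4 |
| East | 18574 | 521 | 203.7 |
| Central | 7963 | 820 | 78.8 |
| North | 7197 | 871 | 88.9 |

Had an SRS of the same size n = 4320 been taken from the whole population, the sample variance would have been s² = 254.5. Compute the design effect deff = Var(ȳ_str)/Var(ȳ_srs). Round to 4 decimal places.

Var(ȳ_str) = Σ Wₕ²(1−fₕ)sₕ²/nₕ with Wₕ = Nₕ/51511:
  South: (17777/51511)²·(1−2108/17777)·22.4/2108 = 0.0011155196
  East: (18574/51511)²·(1−521/18574)·203.7/521 = 0.049409239
  Central: (7963/51511)²·(1−820/7963)·78.8/820 = 0.0020600121
  North: (7197/51511)²·(1−871/7197)·88.9/871 = 0.0017513153
  → Var(ȳ_str) = 0.054336086.
Var(ȳ_srs) = (1 − 4320/51511)·254.5/4320 = 0.053971345.
deff = 0.054336086 / 0.053971345 = 1.0068.

1.0068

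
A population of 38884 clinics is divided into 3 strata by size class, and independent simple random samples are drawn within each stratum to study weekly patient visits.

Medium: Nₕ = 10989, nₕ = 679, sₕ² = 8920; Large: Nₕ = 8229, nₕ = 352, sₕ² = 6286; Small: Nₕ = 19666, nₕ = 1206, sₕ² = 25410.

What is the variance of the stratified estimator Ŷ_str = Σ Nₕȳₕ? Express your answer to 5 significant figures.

Var(Ŷ_str) = Σₕ Nₕ²(1 − fₕ)sₕ²/nₕ.
Medium: 10989²·(1 − 679/10989)·8920/679 = 1.4883735 × 10^9.
Large: 8229²·(1 − 352/8229)·6286/352 = 1.1575496 × 10^9.
Small: 19666²·(1 − 1206/19666)·25410/1206 = 7.6490075 × 10^9.
Sum = 1.0294931 × 10^10.

1.0295 × 10^10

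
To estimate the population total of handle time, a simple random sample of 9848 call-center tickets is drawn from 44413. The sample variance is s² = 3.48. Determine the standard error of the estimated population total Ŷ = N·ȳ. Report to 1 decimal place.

736.5

Var(Ŷ) = N²·Var(ȳ) = N²·(1 − n/N)·s²/n.
f = 9848/44413 = 0.22173688; Var(ȳ) = 0.77826312·3.48/9848 = 2.7501581 × 10^-4.
Var(Ŷ) = 44413² · (2.7501581 × 10^-4) = 542472.69.
SE(Ŷ) = √(542472.69) = 736.5.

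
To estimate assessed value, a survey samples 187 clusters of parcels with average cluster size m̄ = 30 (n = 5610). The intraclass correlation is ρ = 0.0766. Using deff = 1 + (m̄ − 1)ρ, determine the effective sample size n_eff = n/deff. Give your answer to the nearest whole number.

deff = 1 + (30 − 1)·0.0766 = 1 + 2.2214 = 3.2214.
n_eff = 5610 / 3.2214 = 1741.

1741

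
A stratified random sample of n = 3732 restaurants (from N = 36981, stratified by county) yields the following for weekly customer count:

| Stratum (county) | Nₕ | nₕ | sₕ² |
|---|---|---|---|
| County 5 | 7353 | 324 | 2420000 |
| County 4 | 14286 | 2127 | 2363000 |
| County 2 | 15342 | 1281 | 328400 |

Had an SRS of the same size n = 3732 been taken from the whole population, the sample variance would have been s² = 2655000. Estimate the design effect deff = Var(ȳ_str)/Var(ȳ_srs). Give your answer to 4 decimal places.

Var(ȳ_str) = Σ Wₕ²(1−fₕ)sₕ²/nₕ with Wₕ = Nₕ/36981:
  County 5: (7353/36981)²·(1−324/7353)·2420000/324 = 282.27419
  County 4: (14286/36981)²·(1−2127/14286)·2363000/2127 = 141.10663
  County 2: (15342/36981)²·(1−1281/15342)·328400/1281 = 40.438488
  → Var(ȳ_str) = 463.81931.
Var(ȳ_srs) = (1 − 3732/36981)·2655000/3732 = 639.62117.
deff = 463.81931 / 639.62117 = 0.7251.

0.7251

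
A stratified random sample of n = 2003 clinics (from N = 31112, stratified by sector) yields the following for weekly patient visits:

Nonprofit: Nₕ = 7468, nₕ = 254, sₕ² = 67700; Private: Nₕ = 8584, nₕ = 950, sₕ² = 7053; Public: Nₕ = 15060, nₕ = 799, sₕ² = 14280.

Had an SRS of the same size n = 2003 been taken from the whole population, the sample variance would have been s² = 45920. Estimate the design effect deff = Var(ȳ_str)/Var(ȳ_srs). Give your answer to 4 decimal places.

Var(ȳ_str) = Σ Wₕ²(1−fₕ)sₕ²/nₕ with Wₕ = Nₕ/31112:
  Nonprofit: (7468/31112)²·(1−254/7468)·67700/254 = 14.834726
  Private: (8584/31112)²·(1−950/8584)·7053/950 = 0.50261597
  Public: (15060/31112)²·(1−799/15060)·14280/799 = 3.9655234
  → Var(ȳ_str) = 19.302865.
Var(ȳ_srs) = (1 − 2003/31112)·45920/2003 = 21.449654.
deff = 19.302865 / 21.449654 = 0.8999.

0.8999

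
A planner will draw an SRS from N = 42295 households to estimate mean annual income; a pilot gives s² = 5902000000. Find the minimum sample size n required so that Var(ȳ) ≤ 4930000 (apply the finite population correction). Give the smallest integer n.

Without fpc, n₀ = s²/D = 5902000000/4930000 = 1197.1602.
With fpc, (1 − n/N)·s²/n ≤ D requires n ≥ n₀/(1 + n₀/N) = 1197.1602/(1 + 1197.1602/42295) = 1164.2073.
Rounding up, n = 1165.

1165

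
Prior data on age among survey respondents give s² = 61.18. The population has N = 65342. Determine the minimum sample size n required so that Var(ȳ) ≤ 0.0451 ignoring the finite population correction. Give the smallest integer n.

1357

Without fpc, n₀ = s²/D = 61.18/0.0451 = 1356.5410.
Rounding up, n = 1357.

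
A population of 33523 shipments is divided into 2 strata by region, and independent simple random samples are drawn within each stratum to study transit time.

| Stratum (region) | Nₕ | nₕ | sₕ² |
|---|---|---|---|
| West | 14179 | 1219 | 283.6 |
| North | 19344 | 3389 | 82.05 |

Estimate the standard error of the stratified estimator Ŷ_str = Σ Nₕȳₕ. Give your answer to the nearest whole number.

7087

Var(Ŷ_str) = Σₕ Nₕ²(1 − fₕ)sₕ²/nₕ.
West: 14179²·(1 − 1219/14179)·283.6/1219 = 4.2751674 × 10^7.
North: 19344²·(1 − 3389/19344)·82.05/3389 = 7.4722279 × 10^6.
Sum = 5.0223902 × 10^7.
SE = √(5.0223902 × 10^7) = 7087.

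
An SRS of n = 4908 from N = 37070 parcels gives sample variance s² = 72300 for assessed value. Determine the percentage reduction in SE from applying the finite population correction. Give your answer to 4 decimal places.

f = n/N = 4908/37070 = 0.13239817.
SE_no-fpc = √(s²/n) = 3.8381052; SE_fpc = √((1−f)s²/n) = 3.5750087.
Ratio = √(1−f) = 0.93145147. Reduction = 100·(1 − 0.93145147) = 6.8549%.

6.8549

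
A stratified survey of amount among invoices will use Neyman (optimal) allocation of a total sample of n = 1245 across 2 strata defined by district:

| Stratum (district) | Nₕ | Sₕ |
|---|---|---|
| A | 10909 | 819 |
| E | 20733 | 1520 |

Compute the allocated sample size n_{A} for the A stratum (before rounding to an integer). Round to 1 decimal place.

275.0

Neyman allocation: nₕ = n·NₕSₕ / Σⱼ NⱼSⱼ.
Σ NⱼSⱼ = 10909·819 + 20733·1520 = 4.0448631 × 10^7.
n_{A} = 1245·10909·819 / (4.0448631 × 10^7) = 275.0.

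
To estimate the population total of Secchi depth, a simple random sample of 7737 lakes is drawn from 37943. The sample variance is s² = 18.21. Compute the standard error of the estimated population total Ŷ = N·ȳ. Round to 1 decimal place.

1642.4

Var(Ŷ) = N²·Var(ȳ) = N²·(1 − n/N)·s²/n.
f = 7737/37943 = 0.20391113; Var(ȳ) = 0.79608887·18.21/7737 = 0.001873695.
Var(Ŷ) = 37943² · 0.001873695 = 2.6975048 × 10^6.
SE(Ŷ) = √(2.6975048 × 10^6) = 1642.4.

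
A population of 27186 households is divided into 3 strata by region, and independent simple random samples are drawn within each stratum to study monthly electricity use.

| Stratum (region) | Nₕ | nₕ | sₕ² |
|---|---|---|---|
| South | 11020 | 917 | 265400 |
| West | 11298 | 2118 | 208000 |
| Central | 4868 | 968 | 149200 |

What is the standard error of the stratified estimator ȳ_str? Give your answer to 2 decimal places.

Var(ȳ_str) = Σₕ Wₕ²(1 − fₕ)sₕ²/nₕ with Wₕ = Nₕ/N, N = 27186.
South: Wₕ = 0.40535570; term = 0.40535570²·(1 − 0.08321234)·265400/917 = 43.598636.
West: Wₕ = 0.41558155; term = 0.41558155²·(1 − 0.18746681)·208000/2118 = 13.781326.
Central: Wₕ = 0.17906275; term = 0.17906275²·(1 − 0.19884963)·149200/968 = 3.9592964.
Sum = 61.339258.
SE = √(61.339258) = 7.83.

7.83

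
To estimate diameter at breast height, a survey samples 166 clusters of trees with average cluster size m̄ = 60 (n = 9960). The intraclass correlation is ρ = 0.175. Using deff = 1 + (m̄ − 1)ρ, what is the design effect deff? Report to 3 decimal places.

deff = 1 + (60 − 1)·0.175 = 1 + 10.325 = 11.325.

11.325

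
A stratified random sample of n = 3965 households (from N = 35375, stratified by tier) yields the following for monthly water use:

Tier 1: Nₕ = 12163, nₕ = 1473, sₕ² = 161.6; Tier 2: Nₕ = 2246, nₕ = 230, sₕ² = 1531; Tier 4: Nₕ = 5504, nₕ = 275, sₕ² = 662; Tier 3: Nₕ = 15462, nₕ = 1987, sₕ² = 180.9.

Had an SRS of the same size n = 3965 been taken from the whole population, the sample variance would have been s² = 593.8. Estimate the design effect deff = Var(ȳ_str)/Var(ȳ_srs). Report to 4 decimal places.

Var(ȳ_str) = Σ Wₕ²(1−fₕ)sₕ²/nₕ with Wₕ = Nₕ/35375:
  Tier 1: (12163/35375)²·(1−1473/12163)·161.6/1473 = 0.011398931
  Tier 2: (2246/35375)²·(1−230/2246)·1531/230 = 0.024085448
  Tier 4: (5504/35375)²·(1−275/5504)·662/275 = 0.055364256
  Tier 3: (15462/35375)²·(1−1987/15462)·180.9/1987 = 0.015158012
  → Var(ȳ_str) = 0.10600665.
Var(ȳ_srs) = (1 − 3965/35375)·593.8/3965 = 0.13297454.
deff = 0.10600665 / 0.13297454 = 0.7972.

0.7972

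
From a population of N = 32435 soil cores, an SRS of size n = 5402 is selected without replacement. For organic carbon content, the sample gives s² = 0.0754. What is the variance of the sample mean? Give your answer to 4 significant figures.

Under SRS without replacement, Var(ȳ) = (1 − f)·s²/n with f = n/N = 5402/32435 = 0.16654848.
Var(ȳ) = (1 − 0.16654848)·0.0754/5402 = 0.83345152·1.3957793 × 10^-5 = 1.1633144 × 10^-5.

1.163 × 10^-5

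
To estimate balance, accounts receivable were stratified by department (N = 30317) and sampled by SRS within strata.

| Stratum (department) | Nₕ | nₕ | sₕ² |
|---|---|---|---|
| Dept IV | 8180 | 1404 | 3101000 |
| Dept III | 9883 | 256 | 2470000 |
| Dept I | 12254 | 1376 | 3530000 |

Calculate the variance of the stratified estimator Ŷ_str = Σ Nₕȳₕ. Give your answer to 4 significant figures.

Var(Ŷ_str) = Σₕ Nₕ²(1 − fₕ)sₕ²/nₕ.
Dept IV: 8180²·(1 − 1404/8180)·3101000/1404 = 1.2242253 × 10^11.
Dept III: 9883²·(1 − 256/9883)·2470000/256 = 9.1798747 × 10^11.
Dept I: 12254²·(1 − 1376/12254)·3530000/1376 = 3.4196622 × 10^11.
Sum = 1.3823762 × 10^12.

1.382 × 10^12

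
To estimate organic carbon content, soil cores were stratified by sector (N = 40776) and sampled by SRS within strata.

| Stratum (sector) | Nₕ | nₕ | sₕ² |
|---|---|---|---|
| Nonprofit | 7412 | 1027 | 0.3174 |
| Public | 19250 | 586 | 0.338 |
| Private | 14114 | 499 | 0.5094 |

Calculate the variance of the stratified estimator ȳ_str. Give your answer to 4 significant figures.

2.514 × 10^-4

Var(ȳ_str) = Σₕ Wₕ²(1 − fₕ)sₕ²/nₕ with Wₕ = Nₕ/N, N = 40776.
Nonprofit: Wₕ = 0.18177359; term = 0.18177359²·(1 − 0.13855909)·0.3174/1027 = 8.7967763 × 10^-6.
Public: Wₕ = 0.47209143; term = 0.47209143²·(1 − 0.03044156)·0.338/586 = 1.2463652 × 10^-4.
Private: Wₕ = 0.34613498; term = 0.34613498²·(1 − 0.03535497)·0.5094/499 = 1.1798231 × 10^-4.
Sum = 2.5141561 × 10^-4.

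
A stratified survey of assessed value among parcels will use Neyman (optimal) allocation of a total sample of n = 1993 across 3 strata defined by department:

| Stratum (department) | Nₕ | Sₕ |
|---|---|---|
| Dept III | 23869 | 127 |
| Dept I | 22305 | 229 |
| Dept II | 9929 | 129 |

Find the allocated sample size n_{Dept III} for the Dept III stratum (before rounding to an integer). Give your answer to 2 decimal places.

641.35

Neyman allocation: nₕ = n·NₕSₕ / Σⱼ NⱼSⱼ.
Σ NⱼSⱼ = 23869·127 + 22305·229 + 9929·129 = 9.420049 × 10^6.
n_{Dept III} = 1993·23869·127 / (9.420049 × 10^6) = 641.35.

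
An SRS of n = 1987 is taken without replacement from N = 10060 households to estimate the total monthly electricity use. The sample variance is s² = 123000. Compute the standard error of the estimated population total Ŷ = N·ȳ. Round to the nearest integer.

Var(Ŷ) = N²·Var(ȳ) = N²·(1 − n/N)·s²/n.
f = 1987/10060 = 0.19751491; Var(ȳ) = 0.80248509·123000/1987 = 49.675725.
Var(Ŷ) = 10060² · 49.675725 = 5.0273622 × 10^9.
SE(Ŷ) = √(5.0273622 × 10^9) = 70904.

70904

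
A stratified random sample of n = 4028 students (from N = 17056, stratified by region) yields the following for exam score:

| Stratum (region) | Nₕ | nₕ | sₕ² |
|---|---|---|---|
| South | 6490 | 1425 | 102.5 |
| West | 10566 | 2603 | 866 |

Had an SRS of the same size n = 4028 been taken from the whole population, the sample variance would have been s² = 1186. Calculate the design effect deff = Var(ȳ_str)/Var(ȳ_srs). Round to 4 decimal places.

Var(ȳ_str) = Σ Wₕ²(1−fₕ)sₕ²/nₕ with Wₕ = Nₕ/17056:
  South: (6490/17056)²·(1−1425/6490)·102.5/1425 = 0.0081279079
  West: (10566/17056)²·(1−2603/10566)·866/2603 = 0.096222508
  → Var(ȳ_str) = 0.10435042.
Var(ȳ_srs) = (1 − 4028/17056)·1186/4028 = 0.22490328.
deff = 0.10435042 / 0.22490328 = 0.4640.

0.4640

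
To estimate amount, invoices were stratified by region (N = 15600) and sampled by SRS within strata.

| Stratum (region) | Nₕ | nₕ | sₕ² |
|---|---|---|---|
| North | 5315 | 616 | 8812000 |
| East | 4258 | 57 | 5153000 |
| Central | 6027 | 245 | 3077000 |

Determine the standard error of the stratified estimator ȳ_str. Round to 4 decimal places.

99.5565

Var(ȳ_str) = Σₕ Wₕ²(1 − fₕ)sₕ²/nₕ with Wₕ = Nₕ/N, N = 15600.
North: Wₕ = 0.34070513; term = 0.34070513²·(1 − 0.11589840)·8812000/616 = 1468.0921.
East: Wₕ = 0.27294872; term = 0.27294872²·(1 − 0.01338657)·5153000/57 = 6644.9915.
Central: Wₕ = 0.38634615; term = 0.38634615²·(1 − 0.04065041)·3077000/245 = 1798.4215.
Sum = 9911.5051.
SE = √(9911.5051) = 99.5565.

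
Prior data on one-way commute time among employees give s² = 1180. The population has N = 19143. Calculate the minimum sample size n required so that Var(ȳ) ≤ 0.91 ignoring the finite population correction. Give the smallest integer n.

Without fpc, n₀ = s²/D = 1180/0.91 = 1296.7033.
Rounding up, n = 1297.

1297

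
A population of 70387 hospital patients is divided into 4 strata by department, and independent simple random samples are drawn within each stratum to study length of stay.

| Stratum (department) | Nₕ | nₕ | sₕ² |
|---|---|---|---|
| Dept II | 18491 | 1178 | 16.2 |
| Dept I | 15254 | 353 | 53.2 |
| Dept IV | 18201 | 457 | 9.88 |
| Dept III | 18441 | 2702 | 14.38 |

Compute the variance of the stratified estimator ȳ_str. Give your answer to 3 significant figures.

0.00952

Var(ȳ_str) = Σₕ Wₕ²(1 − fₕ)sₕ²/nₕ with Wₕ = Nₕ/N, N = 70387.
Dept II: Wₕ = 0.26270476; term = 0.26270476²·(1 − 0.06370667)·16.2/1178 = 8.8862298 × 10^-4.
Dept I: Wₕ = 0.21671615; term = 0.21671615²·(1 − 0.02314147)·53.2/353 = 0.006914347.
Dept IV: Wₕ = 0.25858468; term = 0.25858468²·(1 − 0.02510851)·9.88/457 = 0.0014092973.
Dept III: Wₕ = 0.26199440; term = 0.26199440²·(1 − 0.14652134)·14.38/2702 = 3.1178142 × 10^-4.
Sum = 0.0095240487.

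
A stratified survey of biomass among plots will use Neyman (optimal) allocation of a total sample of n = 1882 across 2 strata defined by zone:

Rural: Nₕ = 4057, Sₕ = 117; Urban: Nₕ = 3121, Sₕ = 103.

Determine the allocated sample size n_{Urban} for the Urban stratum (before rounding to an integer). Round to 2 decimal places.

759.92

Neyman allocation: nₕ = n·NₕSₕ / Σⱼ NⱼSⱼ.
Σ NⱼSⱼ = 4057·117 + 3121·103 = 796132.
n_{Urban} = 1882·3121·103 / 796132 = 759.92.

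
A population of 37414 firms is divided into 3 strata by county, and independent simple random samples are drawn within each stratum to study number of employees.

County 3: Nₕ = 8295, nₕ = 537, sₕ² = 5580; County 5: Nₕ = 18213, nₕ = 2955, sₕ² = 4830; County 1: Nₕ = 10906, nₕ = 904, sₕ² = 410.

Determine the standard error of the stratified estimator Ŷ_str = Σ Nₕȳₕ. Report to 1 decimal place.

34240.1

Var(Ŷ_str) = Σₕ Nₕ²(1 − fₕ)sₕ²/nₕ.
County 3: 8295²·(1 − 537/8295)·5580/537 = 6.6869193 × 10^8.
County 5: 18213²·(1 − 2955/18213)·4830/2955 = 4.5422261 × 10^8.
County 1: 10906²·(1 − 904/10906)·410/904 = 4.9472946 × 10^7.
Sum = 1.1723875 × 10^9.
SE = √(1.1723875 × 10^9) = 34240.1.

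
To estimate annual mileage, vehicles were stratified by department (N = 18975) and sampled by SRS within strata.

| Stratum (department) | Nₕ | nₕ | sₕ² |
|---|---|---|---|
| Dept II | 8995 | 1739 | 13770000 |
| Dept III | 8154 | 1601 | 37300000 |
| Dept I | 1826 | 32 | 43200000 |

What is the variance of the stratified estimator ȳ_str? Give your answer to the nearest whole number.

Var(ȳ_str) = Σₕ Wₕ²(1 − fₕ)sₕ²/nₕ with Wₕ = Nₕ/N, N = 18975.
Dept II: Wₕ = 0.47404480; term = 0.47404480²·(1 − 0.19332963)·13770000/1739 = 1435.3877.
Dept III: Wₕ = 0.42972332; term = 0.42972332²·(1 − 0.19634535)·37300000/1601 = 3457.5208.
Dept I: Wₕ = 0.09623188; term = 0.09623188²·(1 − 0.01752464)·43200000/32 = 12282.688.
Sum = 17175.597.

17176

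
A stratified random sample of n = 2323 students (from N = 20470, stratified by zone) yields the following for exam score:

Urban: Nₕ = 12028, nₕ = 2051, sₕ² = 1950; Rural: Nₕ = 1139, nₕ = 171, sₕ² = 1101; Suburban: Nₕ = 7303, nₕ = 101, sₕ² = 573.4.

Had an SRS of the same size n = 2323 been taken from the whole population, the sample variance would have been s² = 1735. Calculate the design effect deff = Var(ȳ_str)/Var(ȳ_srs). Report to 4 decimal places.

1.5131

Var(ȳ_str) = Σ Wₕ²(1−fₕ)sₕ²/nₕ with Wₕ = Nₕ/20470:
  Urban: (12028/20470)²·(1−2051/12028)·1950/2051 = 0.27228684
  Rural: (1139/20470)²·(1−171/1139)·1101/171 = 0.016941607
  Suburban: (7303/20470)²·(1−101/7303)·573.4/101 = 0.71261514
  → Var(ȳ_str) = 1.0018436.
Var(ȳ_srs) = (1 − 2323/20470)·1735/2323 = 0.66212085.
deff = 1.0018436 / 0.66212085 = 1.5131.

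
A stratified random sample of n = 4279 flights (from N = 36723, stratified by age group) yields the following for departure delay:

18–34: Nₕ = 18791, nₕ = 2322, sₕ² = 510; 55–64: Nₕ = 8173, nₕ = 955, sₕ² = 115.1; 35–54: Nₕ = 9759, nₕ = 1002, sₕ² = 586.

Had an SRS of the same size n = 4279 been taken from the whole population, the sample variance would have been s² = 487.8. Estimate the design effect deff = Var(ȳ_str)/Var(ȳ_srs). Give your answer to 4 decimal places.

Var(ȳ_str) = Σ Wₕ²(1−fₕ)sₕ²/nₕ with Wₕ = Nₕ/36723:
  18–34: (18791/36723)²·(1−2322/18791)·510/2322 = 0.050402117
  55–64: (8173/36723)²·(1−955/8173)·115.1/955 = 0.0052722261
  35–54: (9759/36723)²·(1−1002/9759)·586/1002 = 0.037060755
  → Var(ȳ_str) = 0.092735098.
Var(ȳ_srs) = (1 − 4279/36723)·487.8/4279 = 0.10071537.
deff = 0.092735098 / 0.10071537 = 0.9208.

0.9208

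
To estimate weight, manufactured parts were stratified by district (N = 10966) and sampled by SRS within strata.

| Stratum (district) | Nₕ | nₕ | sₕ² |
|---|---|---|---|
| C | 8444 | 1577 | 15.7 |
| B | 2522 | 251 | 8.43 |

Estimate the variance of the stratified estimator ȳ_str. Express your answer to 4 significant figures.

0.006400

Var(ȳ_str) = Σₕ Wₕ²(1 − fₕ)sₕ²/nₕ with Wₕ = Nₕ/N, N = 10966.
C: Wₕ = 0.77001641; term = 0.77001641²·(1 − 0.18675983)·15.7/1577 = 0.004800503.
B: Wₕ = 0.22998359; term = 0.22998359²·(1 − 0.09952419)·8.43/251 = 0.0015996302.
Sum = 0.0064001332.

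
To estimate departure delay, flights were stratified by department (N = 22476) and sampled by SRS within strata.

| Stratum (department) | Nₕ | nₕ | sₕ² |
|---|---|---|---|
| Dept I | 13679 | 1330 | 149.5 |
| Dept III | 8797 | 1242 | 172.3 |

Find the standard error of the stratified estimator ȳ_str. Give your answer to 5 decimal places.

0.23630

Var(ȳ_str) = Σₕ Wₕ²(1 − fₕ)sₕ²/nₕ with Wₕ = Nₕ/N, N = 22476.
Dept I: Wₕ = 0.60860473; term = 0.60860473²·(1 − 0.09722933)·149.5/1330 = 0.037586998.
Dept III: Wₕ = 0.39139527; term = 0.39139527²·(1 − 0.14118449)·172.3/1242 = 0.018251337.
Sum = 0.055838335.
SE = √(0.055838335) = 0.23630.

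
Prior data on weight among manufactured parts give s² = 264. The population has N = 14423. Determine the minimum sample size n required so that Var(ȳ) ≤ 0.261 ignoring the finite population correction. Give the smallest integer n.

Without fpc, n₀ = s²/D = 264/0.261 = 1011.4943.
Rounding up, n = 1012.

1012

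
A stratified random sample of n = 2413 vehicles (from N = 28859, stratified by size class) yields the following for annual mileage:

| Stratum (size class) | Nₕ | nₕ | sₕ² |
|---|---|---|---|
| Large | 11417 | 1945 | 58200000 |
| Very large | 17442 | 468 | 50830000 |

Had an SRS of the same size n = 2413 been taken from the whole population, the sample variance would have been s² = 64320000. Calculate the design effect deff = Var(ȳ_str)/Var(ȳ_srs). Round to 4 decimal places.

1.7397

Var(ȳ_str) = Σ Wₕ²(1−fₕ)sₕ²/nₕ with Wₕ = Nₕ/28859:
  Large: (11417/28859)²·(1−1945/11417)·58200000/1945 = 3885.3891
  Very large: (17442/28859)²·(1−468/17442)·50830000/468 = 38609.322
  → Var(ȳ_str) = 42494.711.
Var(ȳ_srs) = (1 − 2413/28859)·64320000/2413 = 24426.848.
deff = 42494.711 / 24426.848 = 1.7397.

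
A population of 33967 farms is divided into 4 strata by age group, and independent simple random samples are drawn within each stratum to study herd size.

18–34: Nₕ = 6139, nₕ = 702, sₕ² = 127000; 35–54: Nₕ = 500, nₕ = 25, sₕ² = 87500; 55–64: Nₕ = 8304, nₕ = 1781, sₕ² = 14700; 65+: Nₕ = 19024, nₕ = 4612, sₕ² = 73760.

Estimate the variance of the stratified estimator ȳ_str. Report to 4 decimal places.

Var(ȳ_str) = Σₕ Wₕ²(1 − fₕ)sₕ²/nₕ with Wₕ = Nₕ/N, N = 33967.
18–34: Wₕ = 0.18073424; term = 0.18073424²·(1 − 0.11435087)·127000/702 = 5.2337044.
35–54: Wₕ = 0.01472017; term = 0.01472017²·(1 − 0.05000000)·87500/25 = 0.72047228.
55–64: Wₕ = 0.24447258; term = 0.24447258²·(1 − 0.21447495)·14700/1781 = 0.38750182.
65+: Wₕ = 0.56007301; term = 0.56007301²·(1 − 0.24243061)·73760/4612 = 3.8005226.
Sum = 10.142201.

10.1422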